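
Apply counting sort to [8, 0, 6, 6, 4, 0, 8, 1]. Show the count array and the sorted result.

Count array: [2, 1, 0, 0, 1, 0, 2, 0, 2]
(count[i] = number of elements equal to i)
Cumulative count: [2, 3, 3, 3, 4, 4, 6, 6, 8]
Sorted: [0, 0, 1, 4, 6, 6, 8, 8]


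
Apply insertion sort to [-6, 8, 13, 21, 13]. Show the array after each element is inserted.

First element -6 is already 'sorted'
Insert 8: shifted 0 elements -> [-6, 8, 13, 21, 13]
Insert 13: shifted 0 elements -> [-6, 8, 13, 21, 13]
Insert 21: shifted 0 elements -> [-6, 8, 13, 21, 13]
Insert 13: shifted 1 elements -> [-6, 8, 13, 13, 21]


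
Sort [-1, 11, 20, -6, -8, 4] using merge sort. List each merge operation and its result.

Divide and conquer:
  Merge [11] + [20] -> [11, 20]
  Merge [-1] + [11, 20] -> [-1, 11, 20]
  Merge [-8] + [4] -> [-8, 4]
  Merge [-6] + [-8, 4] -> [-8, -6, 4]
  Merge [-1, 11, 20] + [-8, -6, 4] -> [-8, -6, -1, 4, 11, 20]


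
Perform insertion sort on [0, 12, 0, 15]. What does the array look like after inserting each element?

First element 0 is already 'sorted'
Insert 12: shifted 0 elements -> [0, 12, 0, 15]
Insert 0: shifted 1 elements -> [0, 0, 12, 15]
Insert 15: shifted 0 elements -> [0, 0, 12, 15]


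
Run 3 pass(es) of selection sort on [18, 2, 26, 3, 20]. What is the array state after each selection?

Pass 1: Select minimum 2 at index 1, swap -> [2, 18, 26, 3, 20]
Pass 2: Select minimum 3 at index 3, swap -> [2, 3, 26, 18, 20]
Pass 3: Select minimum 18 at index 3, swap -> [2, 3, 18, 26, 20]


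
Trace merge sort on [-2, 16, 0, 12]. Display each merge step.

Divide and conquer:
  Merge [-2] + [16] -> [-2, 16]
  Merge [0] + [12] -> [0, 12]
  Merge [-2, 16] + [0, 12] -> [-2, 0, 12, 16]


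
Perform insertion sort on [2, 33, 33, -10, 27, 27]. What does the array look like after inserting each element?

First element 2 is already 'sorted'
Insert 33: shifted 0 elements -> [2, 33, 33, -10, 27, 27]
Insert 33: shifted 0 elements -> [2, 33, 33, -10, 27, 27]
Insert -10: shifted 3 elements -> [-10, 2, 33, 33, 27, 27]
Insert 27: shifted 2 elements -> [-10, 2, 27, 33, 33, 27]
Insert 27: shifted 2 elements -> [-10, 2, 27, 27, 33, 33]


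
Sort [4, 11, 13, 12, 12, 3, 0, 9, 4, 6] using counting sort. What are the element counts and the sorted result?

Count array: [1, 0, 0, 1, 2, 0, 1, 0, 0, 1, 0, 1, 2, 1]
(count[i] = number of elements equal to i)
Cumulative count: [1, 1, 1, 2, 4, 4, 5, 5, 5, 6, 6, 7, 9, 10]
Sorted: [0, 3, 4, 4, 6, 9, 11, 12, 12, 13]


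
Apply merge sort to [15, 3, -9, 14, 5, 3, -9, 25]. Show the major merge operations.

Divide and conquer:
  Merge [15] + [3] -> [3, 15]
  Merge [-9] + [14] -> [-9, 14]
  Merge [3, 15] + [-9, 14] -> [-9, 3, 14, 15]
  Merge [5] + [3] -> [3, 5]
  Merge [-9] + [25] -> [-9, 25]
  Merge [3, 5] + [-9, 25] -> [-9, 3, 5, 25]
  Merge [-9, 3, 14, 15] + [-9, 3, 5, 25] -> [-9, -9, 3, 3, 5, 14, 15, 25]


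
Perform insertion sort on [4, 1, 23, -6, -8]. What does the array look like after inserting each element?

First element 4 is already 'sorted'
Insert 1: shifted 1 elements -> [1, 4, 23, -6, -8]
Insert 23: shifted 0 elements -> [1, 4, 23, -6, -8]
Insert -6: shifted 3 elements -> [-6, 1, 4, 23, -8]
Insert -8: shifted 4 elements -> [-8, -6, 1, 4, 23]


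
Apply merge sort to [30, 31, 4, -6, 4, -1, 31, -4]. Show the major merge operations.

Divide and conquer:
  Merge [30] + [31] -> [30, 31]
  Merge [4] + [-6] -> [-6, 4]
  Merge [30, 31] + [-6, 4] -> [-6, 4, 30, 31]
  Merge [4] + [-1] -> [-1, 4]
  Merge [31] + [-4] -> [-4, 31]
  Merge [-1, 4] + [-4, 31] -> [-4, -1, 4, 31]
  Merge [-6, 4, 30, 31] + [-4, -1, 4, 31] -> [-6, -4, -1, 4, 4, 30, 31, 31]


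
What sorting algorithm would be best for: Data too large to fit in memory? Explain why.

Best choice: External merge sort
Reason: Minimizes disk I/O by sequential reads/writes


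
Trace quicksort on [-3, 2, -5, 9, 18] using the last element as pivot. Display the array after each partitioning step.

Partition 1: pivot=18 at index 4 -> [-3, 2, -5, 9, 18]
Partition 2: pivot=9 at index 3 -> [-3, 2, -5, 9, 18]
Partition 3: pivot=-5 at index 0 -> [-5, 2, -3, 9, 18]
Partition 4: pivot=-3 at index 1 -> [-5, -3, 2, 9, 18]


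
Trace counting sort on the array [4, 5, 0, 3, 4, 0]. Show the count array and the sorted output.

Count array: [2, 0, 0, 1, 2, 1]
(count[i] = number of elements equal to i)
Cumulative count: [2, 2, 2, 3, 5, 6]
Sorted: [0, 0, 3, 4, 4, 5]


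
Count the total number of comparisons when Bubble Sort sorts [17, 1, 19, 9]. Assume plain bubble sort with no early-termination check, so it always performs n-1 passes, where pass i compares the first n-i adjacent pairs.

Pass 1: compare adjacent pairs (0,1)..(2,3) = 3 comparison(s), 2 swap(s) -> [1, 17, 9, 19]
Pass 2: compare adjacent pairs (0,1)..(1,2) = 2 comparison(s), 1 swap(s) -> [1, 9, 17, 19]
Pass 3: compare adjacent pairs (0,1)..(0,1) = 1 comparison(s), 0 swap(s) -> [1, 9, 17, 19]
Total comparisons: 3 + 2 + 1 = 6


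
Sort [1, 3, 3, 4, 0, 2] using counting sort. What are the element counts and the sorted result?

Count array: [1, 1, 1, 2, 1]
(count[i] = number of elements equal to i)
Cumulative count: [1, 2, 3, 5, 6]
Sorted: [0, 1, 2, 3, 3, 4]


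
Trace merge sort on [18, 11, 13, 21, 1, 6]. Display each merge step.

Divide and conquer:
  Merge [11] + [13] -> [11, 13]
  Merge [18] + [11, 13] -> [11, 13, 18]
  Merge [1] + [6] -> [1, 6]
  Merge [21] + [1, 6] -> [1, 6, 21]
  Merge [11, 13, 18] + [1, 6, 21] -> [1, 6, 11, 13, 18, 21]


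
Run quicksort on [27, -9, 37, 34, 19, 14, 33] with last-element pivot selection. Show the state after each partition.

Partition 1: pivot=33 at index 4 -> [27, -9, 19, 14, 33, 34, 37]
Partition 2: pivot=14 at index 1 -> [-9, 14, 19, 27, 33, 34, 37]
Partition 3: pivot=27 at index 3 -> [-9, 14, 19, 27, 33, 34, 37]
Partition 4: pivot=37 at index 6 -> [-9, 14, 19, 27, 33, 34, 37]


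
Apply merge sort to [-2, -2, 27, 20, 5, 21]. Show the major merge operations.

Divide and conquer:
  Merge [-2] + [27] -> [-2, 27]
  Merge [-2] + [-2, 27] -> [-2, -2, 27]
  Merge [5] + [21] -> [5, 21]
  Merge [20] + [5, 21] -> [5, 20, 21]
  Merge [-2, -2, 27] + [5, 20, 21] -> [-2, -2, 5, 20, 21, 27]


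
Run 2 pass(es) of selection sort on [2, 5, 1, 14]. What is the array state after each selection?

Pass 1: Select minimum 1 at index 2, swap -> [1, 5, 2, 14]
Pass 2: Select minimum 2 at index 2, swap -> [1, 2, 5, 14]


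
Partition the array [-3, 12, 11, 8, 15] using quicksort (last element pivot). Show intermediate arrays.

Partition 1: pivot=15 at index 4 -> [-3, 12, 11, 8, 15]
Partition 2: pivot=8 at index 1 -> [-3, 8, 11, 12, 15]
Partition 3: pivot=12 at index 3 -> [-3, 8, 11, 12, 15]


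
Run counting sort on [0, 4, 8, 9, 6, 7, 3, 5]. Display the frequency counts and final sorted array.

Count array: [1, 0, 0, 1, 1, 1, 1, 1, 1, 1]
(count[i] = number of elements equal to i)
Cumulative count: [1, 1, 1, 2, 3, 4, 5, 6, 7, 8]
Sorted: [0, 3, 4, 5, 6, 7, 8, 9]


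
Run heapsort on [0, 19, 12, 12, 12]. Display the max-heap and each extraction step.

Build heap: [19, 12, 12, 0, 12]
Extract 19: [12, 12, 12, 0, 19]
Extract 12: [12, 0, 12, 12, 19]
Extract 12: [12, 0, 12, 12, 19]
Extract 12: [0, 12, 12, 12, 19]


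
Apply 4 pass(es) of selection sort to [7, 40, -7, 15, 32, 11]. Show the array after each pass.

Pass 1: Select minimum -7 at index 2, swap -> [-7, 40, 7, 15, 32, 11]
Pass 2: Select minimum 7 at index 2, swap -> [-7, 7, 40, 15, 32, 11]
Pass 3: Select minimum 11 at index 5, swap -> [-7, 7, 11, 15, 32, 40]
Pass 4: Select minimum 15 at index 3, swap -> [-7, 7, 11, 15, 32, 40]


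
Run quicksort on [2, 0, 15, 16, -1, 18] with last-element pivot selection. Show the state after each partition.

Partition 1: pivot=18 at index 5 -> [2, 0, 15, 16, -1, 18]
Partition 2: pivot=-1 at index 0 -> [-1, 0, 15, 16, 2, 18]
Partition 3: pivot=2 at index 2 -> [-1, 0, 2, 16, 15, 18]
Partition 4: pivot=15 at index 3 -> [-1, 0, 2, 15, 16, 18]


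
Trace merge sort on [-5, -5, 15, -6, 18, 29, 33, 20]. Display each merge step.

Divide and conquer:
  Merge [-5] + [-5] -> [-5, -5]
  Merge [15] + [-6] -> [-6, 15]
  Merge [-5, -5] + [-6, 15] -> [-6, -5, -5, 15]
  Merge [18] + [29] -> [18, 29]
  Merge [33] + [20] -> [20, 33]
  Merge [18, 29] + [20, 33] -> [18, 20, 29, 33]
  Merge [-6, -5, -5, 15] + [18, 20, 29, 33] -> [-6, -5, -5, 15, 18, 20, 29, 33]


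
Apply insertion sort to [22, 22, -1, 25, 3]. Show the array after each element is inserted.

First element 22 is already 'sorted'
Insert 22: shifted 0 elements -> [22, 22, -1, 25, 3]
Insert -1: shifted 2 elements -> [-1, 22, 22, 25, 3]
Insert 25: shifted 0 elements -> [-1, 22, 22, 25, 3]
Insert 3: shifted 3 elements -> [-1, 3, 22, 22, 25]


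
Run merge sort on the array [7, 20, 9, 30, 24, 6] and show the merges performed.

Divide and conquer:
  Merge [20] + [9] -> [9, 20]
  Merge [7] + [9, 20] -> [7, 9, 20]
  Merge [24] + [6] -> [6, 24]
  Merge [30] + [6, 24] -> [6, 24, 30]
  Merge [7, 9, 20] + [6, 24, 30] -> [6, 7, 9, 20, 24, 30]


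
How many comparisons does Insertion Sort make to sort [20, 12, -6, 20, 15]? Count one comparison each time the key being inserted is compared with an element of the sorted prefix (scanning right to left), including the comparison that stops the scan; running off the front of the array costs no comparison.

Insert 12: 20 > 12 (shift), reached front = 1 comparison(s) -> [12, 20, -6, 20, 15]
Insert -6: 20 > -6 (shift), 12 > -6 (shift), reached front = 2 comparison(s) -> [-6, 12, 20, 20, 15]
Insert 20: 20 <= 20 (stop) = 1 comparison(s) -> [-6, 12, 20, 20, 15]
Insert 15: 20 > 15 (shift), 20 > 15 (shift), 12 <= 15 (stop) = 3 comparison(s) -> [-6, 12, 15, 20, 20]
Total comparisons: 1 + 2 + 1 + 3 = 7


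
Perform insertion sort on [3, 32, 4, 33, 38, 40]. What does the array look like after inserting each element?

First element 3 is already 'sorted'
Insert 32: shifted 0 elements -> [3, 32, 4, 33, 38, 40]
Insert 4: shifted 1 elements -> [3, 4, 32, 33, 38, 40]
Insert 33: shifted 0 elements -> [3, 4, 32, 33, 38, 40]
Insert 38: shifted 0 elements -> [3, 4, 32, 33, 38, 40]
Insert 40: shifted 0 elements -> [3, 4, 32, 33, 38, 40]


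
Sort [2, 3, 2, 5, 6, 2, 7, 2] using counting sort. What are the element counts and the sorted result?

Count array: [0, 0, 4, 1, 0, 1, 1, 1]
(count[i] = number of elements equal to i)
Cumulative count: [0, 0, 4, 5, 5, 6, 7, 8]
Sorted: [2, 2, 2, 2, 3, 5, 6, 7]


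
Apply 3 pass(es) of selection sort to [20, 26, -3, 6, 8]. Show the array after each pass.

Pass 1: Select minimum -3 at index 2, swap -> [-3, 26, 20, 6, 8]
Pass 2: Select minimum 6 at index 3, swap -> [-3, 6, 20, 26, 8]
Pass 3: Select minimum 8 at index 4, swap -> [-3, 6, 8, 26, 20]


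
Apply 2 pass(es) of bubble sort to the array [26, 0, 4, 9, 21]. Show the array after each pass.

After pass 1: [0, 4, 9, 21, 26] (4 swaps)
After pass 2: [0, 4, 9, 21, 26] (0 swaps)
Total swaps: 4


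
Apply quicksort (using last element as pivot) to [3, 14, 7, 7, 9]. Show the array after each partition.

Partition 1: pivot=9 at index 3 -> [3, 7, 7, 9, 14]
Partition 2: pivot=7 at index 2 -> [3, 7, 7, 9, 14]
Partition 3: pivot=7 at index 1 -> [3, 7, 7, 9, 14]


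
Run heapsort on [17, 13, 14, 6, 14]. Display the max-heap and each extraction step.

Build heap: [17, 14, 14, 6, 13]
Extract 17: [14, 13, 14, 6, 17]
Extract 14: [14, 13, 6, 14, 17]
Extract 14: [13, 6, 14, 14, 17]
Extract 13: [6, 13, 14, 14, 17]


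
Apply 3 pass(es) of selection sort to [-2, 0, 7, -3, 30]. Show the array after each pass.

Pass 1: Select minimum -3 at index 3, swap -> [-3, 0, 7, -2, 30]
Pass 2: Select minimum -2 at index 3, swap -> [-3, -2, 7, 0, 30]
Pass 3: Select minimum 0 at index 3, swap -> [-3, -2, 0, 7, 30]


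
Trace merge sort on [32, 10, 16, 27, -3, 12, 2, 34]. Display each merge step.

Divide and conquer:
  Merge [32] + [10] -> [10, 32]
  Merge [16] + [27] -> [16, 27]
  Merge [10, 32] + [16, 27] -> [10, 16, 27, 32]
  Merge [-3] + [12] -> [-3, 12]
  Merge [2] + [34] -> [2, 34]
  Merge [-3, 12] + [2, 34] -> [-3, 2, 12, 34]
  Merge [10, 16, 27, 32] + [-3, 2, 12, 34] -> [-3, 2, 10, 12, 16, 27, 32, 34]


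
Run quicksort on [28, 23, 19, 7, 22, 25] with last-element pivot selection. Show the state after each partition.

Partition 1: pivot=25 at index 4 -> [23, 19, 7, 22, 25, 28]
Partition 2: pivot=22 at index 2 -> [19, 7, 22, 23, 25, 28]
Partition 3: pivot=7 at index 0 -> [7, 19, 22, 23, 25, 28]


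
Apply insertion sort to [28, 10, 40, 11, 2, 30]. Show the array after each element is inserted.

First element 28 is already 'sorted'
Insert 10: shifted 1 elements -> [10, 28, 40, 11, 2, 30]
Insert 40: shifted 0 elements -> [10, 28, 40, 11, 2, 30]
Insert 11: shifted 2 elements -> [10, 11, 28, 40, 2, 30]
Insert 2: shifted 4 elements -> [2, 10, 11, 28, 40, 30]
Insert 30: shifted 1 elements -> [2, 10, 11, 28, 30, 40]


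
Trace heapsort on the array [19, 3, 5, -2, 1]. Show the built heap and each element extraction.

Build heap: [19, 3, 5, -2, 1]
Extract 19: [5, 3, 1, -2, 19]
Extract 5: [3, -2, 1, 5, 19]
Extract 3: [1, -2, 3, 5, 19]
Extract 1: [-2, 1, 3, 5, 19]


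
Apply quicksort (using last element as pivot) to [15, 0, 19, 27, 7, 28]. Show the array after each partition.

Partition 1: pivot=28 at index 5 -> [15, 0, 19, 27, 7, 28]
Partition 2: pivot=7 at index 1 -> [0, 7, 19, 27, 15, 28]
Partition 3: pivot=15 at index 2 -> [0, 7, 15, 27, 19, 28]
Partition 4: pivot=19 at index 3 -> [0, 7, 15, 19, 27, 28]


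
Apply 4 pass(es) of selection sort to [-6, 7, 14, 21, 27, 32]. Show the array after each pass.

Pass 1: Select minimum -6 at index 0, swap -> [-6, 7, 14, 21, 27, 32]
Pass 2: Select minimum 7 at index 1, swap -> [-6, 7, 14, 21, 27, 32]
Pass 3: Select minimum 14 at index 2, swap -> [-6, 7, 14, 21, 27, 32]
Pass 4: Select minimum 21 at index 3, swap -> [-6, 7, 14, 21, 27, 32]


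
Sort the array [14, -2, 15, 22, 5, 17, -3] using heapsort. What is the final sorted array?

Build heap: [22, 14, 17, -2, 5, 15, -3]
Extract 22: [17, 14, 15, -2, 5, -3, 22]
Extract 17: [15, 14, -3, -2, 5, 17, 22]
Extract 15: [14, 5, -3, -2, 15, 17, 22]
Extract 14: [5, -2, -3, 14, 15, 17, 22]
Extract 5: [-2, -3, 5, 14, 15, 17, 22]
Extract -2: [-3, -2, 5, 14, 15, 17, 22]


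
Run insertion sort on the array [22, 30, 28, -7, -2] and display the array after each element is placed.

First element 22 is already 'sorted'
Insert 30: shifted 0 elements -> [22, 30, 28, -7, -2]
Insert 28: shifted 1 elements -> [22, 28, 30, -7, -2]
Insert -7: shifted 3 elements -> [-7, 22, 28, 30, -2]
Insert -2: shifted 3 elements -> [-7, -2, 22, 28, 30]


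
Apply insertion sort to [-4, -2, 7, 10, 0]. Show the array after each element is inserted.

First element -4 is already 'sorted'
Insert -2: shifted 0 elements -> [-4, -2, 7, 10, 0]
Insert 7: shifted 0 elements -> [-4, -2, 7, 10, 0]
Insert 10: shifted 0 elements -> [-4, -2, 7, 10, 0]
Insert 0: shifted 2 elements -> [-4, -2, 0, 7, 10]


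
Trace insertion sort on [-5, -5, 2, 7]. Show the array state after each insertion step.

First element -5 is already 'sorted'
Insert -5: shifted 0 elements -> [-5, -5, 2, 7]
Insert 2: shifted 0 elements -> [-5, -5, 2, 7]
Insert 7: shifted 0 elements -> [-5, -5, 2, 7]


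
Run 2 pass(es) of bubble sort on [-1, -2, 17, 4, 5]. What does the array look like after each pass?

After pass 1: [-2, -1, 4, 5, 17] (3 swaps)
After pass 2: [-2, -1, 4, 5, 17] (0 swaps)
Total swaps: 3


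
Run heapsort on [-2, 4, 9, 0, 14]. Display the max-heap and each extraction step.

Build heap: [14, 4, 9, 0, -2]
Extract 14: [9, 4, -2, 0, 14]
Extract 9: [4, 0, -2, 9, 14]
Extract 4: [0, -2, 4, 9, 14]
Extract 0: [-2, 0, 4, 9, 14]


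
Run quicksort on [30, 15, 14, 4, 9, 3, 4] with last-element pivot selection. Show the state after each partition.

Partition 1: pivot=4 at index 2 -> [4, 3, 4, 30, 9, 15, 14]
Partition 2: pivot=3 at index 0 -> [3, 4, 4, 30, 9, 15, 14]
Partition 3: pivot=14 at index 4 -> [3, 4, 4, 9, 14, 15, 30]
Partition 4: pivot=30 at index 6 -> [3, 4, 4, 9, 14, 15, 30]


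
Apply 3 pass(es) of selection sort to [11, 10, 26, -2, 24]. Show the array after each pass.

Pass 1: Select minimum -2 at index 3, swap -> [-2, 10, 26, 11, 24]
Pass 2: Select minimum 10 at index 1, swap -> [-2, 10, 26, 11, 24]
Pass 3: Select minimum 11 at index 3, swap -> [-2, 10, 11, 26, 24]


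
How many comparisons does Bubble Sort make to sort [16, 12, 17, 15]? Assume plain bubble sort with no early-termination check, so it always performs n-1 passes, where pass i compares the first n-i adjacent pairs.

Pass 1: compare adjacent pairs (0,1)..(2,3) = 3 comparison(s), 2 swap(s) -> [12, 16, 15, 17]
Pass 2: compare adjacent pairs (0,1)..(1,2) = 2 comparison(s), 1 swap(s) -> [12, 15, 16, 17]
Pass 3: compare adjacent pairs (0,1)..(0,1) = 1 comparison(s), 0 swap(s) -> [12, 15, 16, 17]
Total comparisons: 3 + 2 + 1 = 6


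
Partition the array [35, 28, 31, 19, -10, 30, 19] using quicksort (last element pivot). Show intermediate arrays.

Partition 1: pivot=19 at index 2 -> [19, -10, 19, 35, 28, 30, 31]
Partition 2: pivot=-10 at index 0 -> [-10, 19, 19, 35, 28, 30, 31]
Partition 3: pivot=31 at index 5 -> [-10, 19, 19, 28, 30, 31, 35]
Partition 4: pivot=30 at index 4 -> [-10, 19, 19, 28, 30, 31, 35]


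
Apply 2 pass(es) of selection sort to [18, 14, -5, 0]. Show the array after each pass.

Pass 1: Select minimum -5 at index 2, swap -> [-5, 14, 18, 0]
Pass 2: Select minimum 0 at index 3, swap -> [-5, 0, 18, 14]


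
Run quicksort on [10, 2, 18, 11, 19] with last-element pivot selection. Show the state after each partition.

Partition 1: pivot=19 at index 4 -> [10, 2, 18, 11, 19]
Partition 2: pivot=11 at index 2 -> [10, 2, 11, 18, 19]
Partition 3: pivot=2 at index 0 -> [2, 10, 11, 18, 19]


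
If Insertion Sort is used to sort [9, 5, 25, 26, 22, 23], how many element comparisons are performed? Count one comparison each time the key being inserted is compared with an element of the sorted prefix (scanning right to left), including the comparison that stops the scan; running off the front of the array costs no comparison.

Insert 5: 9 > 5 (shift), reached front = 1 comparison(s) -> [5, 9, 25, 26, 22, 23]
Insert 25: 9 <= 25 (stop) = 1 comparison(s) -> [5, 9, 25, 26, 22, 23]
Insert 26: 25 <= 26 (stop) = 1 comparison(s) -> [5, 9, 25, 26, 22, 23]
Insert 22: 26 > 22 (shift), 25 > 22 (shift), 9 <= 22 (stop) = 3 comparison(s) -> [5, 9, 22, 25, 26, 23]
Insert 23: 26 > 23 (shift), 25 > 23 (shift), 22 <= 23 (stop) = 3 comparison(s) -> [5, 9, 22, 23, 25, 26]
Total comparisons: 1 + 1 + 1 + 3 + 3 = 9


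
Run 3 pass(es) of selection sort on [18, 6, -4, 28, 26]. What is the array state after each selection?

Pass 1: Select minimum -4 at index 2, swap -> [-4, 6, 18, 28, 26]
Pass 2: Select minimum 6 at index 1, swap -> [-4, 6, 18, 28, 26]
Pass 3: Select minimum 18 at index 2, swap -> [-4, 6, 18, 28, 26]


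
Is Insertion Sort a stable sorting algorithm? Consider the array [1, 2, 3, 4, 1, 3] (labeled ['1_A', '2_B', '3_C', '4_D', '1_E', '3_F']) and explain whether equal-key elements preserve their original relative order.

Trace Insertion Sort on the labeled array (the key is the number; the letter only tracks identity):
  Insert 2_B at index 1: [1_A, 2_B, 3_C, 4_D, 1_E, 3_F]
  Insert 3_C at index 2: [1_A, 2_B, 3_C, 4_D, 1_E, 3_F]
  Insert 4_D at index 3: [1_A, 2_B, 3_C, 4_D, 1_E, 3_F]
  Insert 1_E at index 1: [1_A, 1_E, 2_B, 3_C, 4_D, 3_F]
  Insert 3_F at index 4: [1_A, 1_E, 2_B, 3_C, 3_F, 4_D]
Final order: [1_A, 1_E, 2_B, 3_C, 3_F, 4_D]
Equal keys:
  value 1: originally 1_A, 1_E; after sorting 1_A, 1_E -> order preserved
  value 3: originally 3_C, 3_F; after sorting 3_C, 3_F -> order preserved
All equal keys kept their original relative order. Insertion Sort is stable: elements are shifted only while they are strictly greater than the key, so a key is inserted after any equal elements already placed.
Answer: Stable


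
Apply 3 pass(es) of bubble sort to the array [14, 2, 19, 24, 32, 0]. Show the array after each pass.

After pass 1: [2, 14, 19, 24, 0, 32] (2 swaps)
After pass 2: [2, 14, 19, 0, 24, 32] (1 swaps)
After pass 3: [2, 14, 0, 19, 24, 32] (1 swaps)
Total swaps: 4


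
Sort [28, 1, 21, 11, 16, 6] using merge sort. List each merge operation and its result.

Divide and conquer:
  Merge [1] + [21] -> [1, 21]
  Merge [28] + [1, 21] -> [1, 21, 28]
  Merge [16] + [6] -> [6, 16]
  Merge [11] + [6, 16] -> [6, 11, 16]
  Merge [1, 21, 28] + [6, 11, 16] -> [1, 6, 11, 16, 21, 28]


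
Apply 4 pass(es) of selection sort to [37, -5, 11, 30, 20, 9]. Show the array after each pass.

Pass 1: Select minimum -5 at index 1, swap -> [-5, 37, 11, 30, 20, 9]
Pass 2: Select minimum 9 at index 5, swap -> [-5, 9, 11, 30, 20, 37]
Pass 3: Select minimum 11 at index 2, swap -> [-5, 9, 11, 30, 20, 37]
Pass 4: Select minimum 20 at index 4, swap -> [-5, 9, 11, 20, 30, 37]


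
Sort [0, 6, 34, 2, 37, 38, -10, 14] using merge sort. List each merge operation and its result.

Divide and conquer:
  Merge [0] + [6] -> [0, 6]
  Merge [34] + [2] -> [2, 34]
  Merge [0, 6] + [2, 34] -> [0, 2, 6, 34]
  Merge [37] + [38] -> [37, 38]
  Merge [-10] + [14] -> [-10, 14]
  Merge [37, 38] + [-10, 14] -> [-10, 14, 37, 38]
  Merge [0, 2, 6, 34] + [-10, 14, 37, 38] -> [-10, 0, 2, 6, 14, 34, 37, 38]


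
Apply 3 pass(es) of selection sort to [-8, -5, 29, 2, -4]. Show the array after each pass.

Pass 1: Select minimum -8 at index 0, swap -> [-8, -5, 29, 2, -4]
Pass 2: Select minimum -5 at index 1, swap -> [-8, -5, 29, 2, -4]
Pass 3: Select minimum -4 at index 4, swap -> [-8, -5, -4, 2, 29]


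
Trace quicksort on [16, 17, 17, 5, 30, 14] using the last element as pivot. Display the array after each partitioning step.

Partition 1: pivot=14 at index 1 -> [5, 14, 17, 16, 30, 17]
Partition 2: pivot=17 at index 4 -> [5, 14, 17, 16, 17, 30]
Partition 3: pivot=16 at index 2 -> [5, 14, 16, 17, 17, 30]


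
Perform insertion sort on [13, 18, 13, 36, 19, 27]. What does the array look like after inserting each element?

First element 13 is already 'sorted'
Insert 18: shifted 0 elements -> [13, 18, 13, 36, 19, 27]
Insert 13: shifted 1 elements -> [13, 13, 18, 36, 19, 27]
Insert 36: shifted 0 elements -> [13, 13, 18, 36, 19, 27]
Insert 19: shifted 1 elements -> [13, 13, 18, 19, 36, 27]
Insert 27: shifted 1 elements -> [13, 13, 18, 19, 27, 36]


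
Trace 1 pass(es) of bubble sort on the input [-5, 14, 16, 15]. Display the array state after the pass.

After pass 1: [-5, 14, 15, 16] (1 swaps)
Total swaps: 1


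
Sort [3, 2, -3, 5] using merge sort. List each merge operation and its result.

Divide and conquer:
  Merge [3] + [2] -> [2, 3]
  Merge [-3] + [5] -> [-3, 5]
  Merge [2, 3] + [-3, 5] -> [-3, 2, 3, 5]


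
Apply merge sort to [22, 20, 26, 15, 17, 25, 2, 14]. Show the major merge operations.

Divide and conquer:
  Merge [22] + [20] -> [20, 22]
  Merge [26] + [15] -> [15, 26]
  Merge [20, 22] + [15, 26] -> [15, 20, 22, 26]
  Merge [17] + [25] -> [17, 25]
  Merge [2] + [14] -> [2, 14]
  Merge [17, 25] + [2, 14] -> [2, 14, 17, 25]
  Merge [15, 20, 22, 26] + [2, 14, 17, 25] -> [2, 14, 15, 17, 20, 22, 25, 26]


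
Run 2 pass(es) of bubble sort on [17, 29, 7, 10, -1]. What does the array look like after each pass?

After pass 1: [17, 7, 10, -1, 29] (3 swaps)
After pass 2: [7, 10, -1, 17, 29] (3 swaps)
Total swaps: 6


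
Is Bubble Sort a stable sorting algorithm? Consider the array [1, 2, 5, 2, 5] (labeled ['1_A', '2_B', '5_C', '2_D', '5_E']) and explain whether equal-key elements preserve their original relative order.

Trace Bubble Sort on the labeled array (the key is the number; the letter only tracks identity):
  After pass 1: [1_A, 2_B, 2_D, 5_C, 5_E]
  After pass 2: [1_A, 2_B, 2_D, 5_C, 5_E] (no swaps, done)
Final order: [1_A, 2_B, 2_D, 5_C, 5_E]
Equal keys:
  value 2: originally 2_B, 2_D; after sorting 2_B, 2_D -> order preserved
  value 5: originally 5_C, 5_E; after sorting 5_C, 5_E -> order preserved
All equal keys kept their original relative order. Bubble Sort is stable: it only swaps adjacent elements when the left one is strictly greater, so equal keys never move past each other.
Answer: Stable


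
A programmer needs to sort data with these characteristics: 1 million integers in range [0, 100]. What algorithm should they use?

Best choice: Counting sort
Reason: O(n + k) where k=100 is small; linear time beats O(n log n)


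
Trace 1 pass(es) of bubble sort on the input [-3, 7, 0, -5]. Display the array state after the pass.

After pass 1: [-3, 0, -5, 7] (2 swaps)
Total swaps: 2


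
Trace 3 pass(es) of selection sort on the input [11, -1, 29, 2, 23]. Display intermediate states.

Pass 1: Select minimum -1 at index 1, swap -> [-1, 11, 29, 2, 23]
Pass 2: Select minimum 2 at index 3, swap -> [-1, 2, 29, 11, 23]
Pass 3: Select minimum 11 at index 3, swap -> [-1, 2, 11, 29, 23]


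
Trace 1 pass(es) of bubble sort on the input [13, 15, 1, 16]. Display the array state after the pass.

After pass 1: [13, 1, 15, 16] (1 swaps)
Total swaps: 1


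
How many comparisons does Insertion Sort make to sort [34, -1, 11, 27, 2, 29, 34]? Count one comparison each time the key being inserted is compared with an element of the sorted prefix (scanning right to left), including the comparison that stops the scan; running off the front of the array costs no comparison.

Insert -1: 34 > -1 (shift), reached front = 1 comparison(s) -> [-1, 34, 11, 27, 2, 29, 34]
Insert 11: 34 > 11 (shift), -1 <= 11 (stop) = 2 comparison(s) -> [-1, 11, 34, 27, 2, 29, 34]
Insert 27: 34 > 27 (shift), 11 <= 27 (stop) = 2 comparison(s) -> [-1, 11, 27, 34, 2, 29, 34]
Insert 2: 34 > 2 (shift), 27 > 2 (shift), 11 > 2 (shift), -1 <= 2 (stop) = 4 comparison(s) -> [-1, 2, 11, 27, 34, 29, 34]
Insert 29: 34 > 29 (shift), 27 <= 29 (stop) = 2 comparison(s) -> [-1, 2, 11, 27, 29, 34, 34]
Insert 34: 34 <= 34 (stop) = 1 comparison(s) -> [-1, 2, 11, 27, 29, 34, 34]
Total comparisons: 1 + 2 + 2 + 4 + 2 + 1 = 12


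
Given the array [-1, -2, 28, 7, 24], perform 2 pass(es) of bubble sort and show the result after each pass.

After pass 1: [-2, -1, 7, 24, 28] (3 swaps)
After pass 2: [-2, -1, 7, 24, 28] (0 swaps)
Total swaps: 3


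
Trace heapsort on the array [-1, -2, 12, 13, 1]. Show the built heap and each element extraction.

Build heap: [13, 1, 12, -2, -1]
Extract 13: [12, 1, -1, -2, 13]
Extract 12: [1, -2, -1, 12, 13]
Extract 1: [-1, -2, 1, 12, 13]
Extract -1: [-2, -1, 1, 12, 13]


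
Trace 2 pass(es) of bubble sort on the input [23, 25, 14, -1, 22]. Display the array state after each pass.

After pass 1: [23, 14, -1, 22, 25] (3 swaps)
After pass 2: [14, -1, 22, 23, 25] (3 swaps)
Total swaps: 6


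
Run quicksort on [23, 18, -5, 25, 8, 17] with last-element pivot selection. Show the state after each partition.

Partition 1: pivot=17 at index 2 -> [-5, 8, 17, 25, 18, 23]
Partition 2: pivot=8 at index 1 -> [-5, 8, 17, 25, 18, 23]
Partition 3: pivot=23 at index 4 -> [-5, 8, 17, 18, 23, 25]


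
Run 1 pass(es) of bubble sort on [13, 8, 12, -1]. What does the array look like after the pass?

After pass 1: [8, 12, -1, 13] (3 swaps)
Total swaps: 3


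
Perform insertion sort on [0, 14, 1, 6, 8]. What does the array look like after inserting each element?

First element 0 is already 'sorted'
Insert 14: shifted 0 elements -> [0, 14, 1, 6, 8]
Insert 1: shifted 1 elements -> [0, 1, 14, 6, 8]
Insert 6: shifted 1 elements -> [0, 1, 6, 14, 8]
Insert 8: shifted 1 elements -> [0, 1, 6, 8, 14]


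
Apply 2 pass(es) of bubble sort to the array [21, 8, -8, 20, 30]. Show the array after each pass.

After pass 1: [8, -8, 20, 21, 30] (3 swaps)
After pass 2: [-8, 8, 20, 21, 30] (1 swaps)
Total swaps: 4


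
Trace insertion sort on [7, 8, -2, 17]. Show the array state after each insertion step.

First element 7 is already 'sorted'
Insert 8: shifted 0 elements -> [7, 8, -2, 17]
Insert -2: shifted 2 elements -> [-2, 7, 8, 17]
Insert 17: shifted 0 elements -> [-2, 7, 8, 17]


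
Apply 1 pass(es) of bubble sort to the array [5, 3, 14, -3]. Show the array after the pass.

After pass 1: [3, 5, -3, 14] (2 swaps)
Total swaps: 2


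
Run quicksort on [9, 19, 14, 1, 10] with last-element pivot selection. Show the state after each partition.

Partition 1: pivot=10 at index 2 -> [9, 1, 10, 19, 14]
Partition 2: pivot=1 at index 0 -> [1, 9, 10, 19, 14]
Partition 3: pivot=14 at index 3 -> [1, 9, 10, 14, 19]


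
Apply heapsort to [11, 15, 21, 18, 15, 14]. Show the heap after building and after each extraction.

Build heap: [21, 18, 14, 15, 15, 11]
Extract 21: [18, 15, 14, 11, 15, 21]
Extract 18: [15, 15, 14, 11, 18, 21]
Extract 15: [15, 11, 14, 15, 18, 21]
Extract 15: [14, 11, 15, 15, 18, 21]
Extract 14: [11, 14, 15, 15, 18, 21]


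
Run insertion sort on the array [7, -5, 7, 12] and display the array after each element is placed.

First element 7 is already 'sorted'
Insert -5: shifted 1 elements -> [-5, 7, 7, 12]
Insert 7: shifted 0 elements -> [-5, 7, 7, 12]
Insert 12: shifted 0 elements -> [-5, 7, 7, 12]


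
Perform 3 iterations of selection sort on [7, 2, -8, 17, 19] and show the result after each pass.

Pass 1: Select minimum -8 at index 2, swap -> [-8, 2, 7, 17, 19]
Pass 2: Select minimum 2 at index 1, swap -> [-8, 2, 7, 17, 19]
Pass 3: Select minimum 7 at index 2, swap -> [-8, 2, 7, 17, 19]


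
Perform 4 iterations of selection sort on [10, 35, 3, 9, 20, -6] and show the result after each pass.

Pass 1: Select minimum -6 at index 5, swap -> [-6, 35, 3, 9, 20, 10]
Pass 2: Select minimum 3 at index 2, swap -> [-6, 3, 35, 9, 20, 10]
Pass 3: Select minimum 9 at index 3, swap -> [-6, 3, 9, 35, 20, 10]
Pass 4: Select minimum 10 at index 5, swap -> [-6, 3, 9, 10, 20, 35]


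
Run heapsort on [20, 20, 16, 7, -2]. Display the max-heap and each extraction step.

Build heap: [20, 20, 16, 7, -2]
Extract 20: [20, 7, 16, -2, 20]
Extract 20: [16, 7, -2, 20, 20]
Extract 16: [7, -2, 16, 20, 20]
Extract 7: [-2, 7, 16, 20, 20]


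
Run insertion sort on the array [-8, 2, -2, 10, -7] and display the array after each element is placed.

First element -8 is already 'sorted'
Insert 2: shifted 0 elements -> [-8, 2, -2, 10, -7]
Insert -2: shifted 1 elements -> [-8, -2, 2, 10, -7]
Insert 10: shifted 0 elements -> [-8, -2, 2, 10, -7]
Insert -7: shifted 3 elements -> [-8, -7, -2, 2, 10]


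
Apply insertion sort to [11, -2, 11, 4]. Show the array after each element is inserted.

First element 11 is already 'sorted'
Insert -2: shifted 1 elements -> [-2, 11, 11, 4]
Insert 11: shifted 0 elements -> [-2, 11, 11, 4]
Insert 4: shifted 2 elements -> [-2, 4, 11, 11]


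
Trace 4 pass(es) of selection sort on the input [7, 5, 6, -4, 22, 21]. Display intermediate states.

Pass 1: Select minimum -4 at index 3, swap -> [-4, 5, 6, 7, 22, 21]
Pass 2: Select minimum 5 at index 1, swap -> [-4, 5, 6, 7, 22, 21]
Pass 3: Select minimum 6 at index 2, swap -> [-4, 5, 6, 7, 22, 21]
Pass 4: Select minimum 7 at index 3, swap -> [-4, 5, 6, 7, 22, 21]


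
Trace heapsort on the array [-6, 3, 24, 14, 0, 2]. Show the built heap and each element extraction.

Build heap: [24, 14, 2, 3, 0, -6]
Extract 24: [14, 3, 2, -6, 0, 24]
Extract 14: [3, 0, 2, -6, 14, 24]
Extract 3: [2, 0, -6, 3, 14, 24]
Extract 2: [0, -6, 2, 3, 14, 24]
Extract 0: [-6, 0, 2, 3, 14, 24]


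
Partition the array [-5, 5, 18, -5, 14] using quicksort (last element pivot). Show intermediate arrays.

Partition 1: pivot=14 at index 3 -> [-5, 5, -5, 14, 18]
Partition 2: pivot=-5 at index 1 -> [-5, -5, 5, 14, 18]


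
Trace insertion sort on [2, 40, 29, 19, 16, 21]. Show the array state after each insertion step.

First element 2 is already 'sorted'
Insert 40: shifted 0 elements -> [2, 40, 29, 19, 16, 21]
Insert 29: shifted 1 elements -> [2, 29, 40, 19, 16, 21]
Insert 19: shifted 2 elements -> [2, 19, 29, 40, 16, 21]
Insert 16: shifted 3 elements -> [2, 16, 19, 29, 40, 21]
Insert 21: shifted 2 elements -> [2, 16, 19, 21, 29, 40]


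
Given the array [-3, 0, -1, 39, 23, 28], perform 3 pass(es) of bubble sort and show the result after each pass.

After pass 1: [-3, -1, 0, 23, 28, 39] (3 swaps)
After pass 2: [-3, -1, 0, 23, 28, 39] (0 swaps)
After pass 3: [-3, -1, 0, 23, 28, 39] (0 swaps)
Total swaps: 3


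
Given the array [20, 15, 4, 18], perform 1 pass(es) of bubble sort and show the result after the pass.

After pass 1: [15, 4, 18, 20] (3 swaps)
Total swaps: 3


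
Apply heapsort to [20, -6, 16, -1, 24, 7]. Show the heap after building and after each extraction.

Build heap: [24, 20, 16, -1, -6, 7]
Extract 24: [20, 7, 16, -1, -6, 24]
Extract 20: [16, 7, -6, -1, 20, 24]
Extract 16: [7, -1, -6, 16, 20, 24]
Extract 7: [-1, -6, 7, 16, 20, 24]
Extract -1: [-6, -1, 7, 16, 20, 24]


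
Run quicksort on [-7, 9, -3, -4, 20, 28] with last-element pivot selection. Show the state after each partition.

Partition 1: pivot=28 at index 5 -> [-7, 9, -3, -4, 20, 28]
Partition 2: pivot=20 at index 4 -> [-7, 9, -3, -4, 20, 28]
Partition 3: pivot=-4 at index 1 -> [-7, -4, -3, 9, 20, 28]
Partition 4: pivot=9 at index 3 -> [-7, -4, -3, 9, 20, 28]


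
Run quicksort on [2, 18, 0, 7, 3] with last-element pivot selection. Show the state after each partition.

Partition 1: pivot=3 at index 2 -> [2, 0, 3, 7, 18]
Partition 2: pivot=0 at index 0 -> [0, 2, 3, 7, 18]
Partition 3: pivot=18 at index 4 -> [0, 2, 3, 7, 18]


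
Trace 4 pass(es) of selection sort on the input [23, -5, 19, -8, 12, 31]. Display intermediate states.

Pass 1: Select minimum -8 at index 3, swap -> [-8, -5, 19, 23, 12, 31]
Pass 2: Select minimum -5 at index 1, swap -> [-8, -5, 19, 23, 12, 31]
Pass 3: Select minimum 12 at index 4, swap -> [-8, -5, 12, 23, 19, 31]
Pass 4: Select minimum 19 at index 4, swap -> [-8, -5, 12, 19, 23, 31]


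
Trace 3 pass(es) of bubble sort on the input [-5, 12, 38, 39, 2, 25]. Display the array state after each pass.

After pass 1: [-5, 12, 38, 2, 25, 39] (2 swaps)
After pass 2: [-5, 12, 2, 25, 38, 39] (2 swaps)
After pass 3: [-5, 2, 12, 25, 38, 39] (1 swaps)
Total swaps: 5


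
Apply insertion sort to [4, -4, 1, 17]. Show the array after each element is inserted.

First element 4 is already 'sorted'
Insert -4: shifted 1 elements -> [-4, 4, 1, 17]
Insert 1: shifted 1 elements -> [-4, 1, 4, 17]
Insert 17: shifted 0 elements -> [-4, 1, 4, 17]


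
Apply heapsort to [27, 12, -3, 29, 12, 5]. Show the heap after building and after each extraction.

Build heap: [29, 27, 5, 12, 12, -3]
Extract 29: [27, 12, 5, -3, 12, 29]
Extract 27: [12, 12, 5, -3, 27, 29]
Extract 12: [12, -3, 5, 12, 27, 29]
Extract 12: [5, -3, 12, 12, 27, 29]
Extract 5: [-3, 5, 12, 12, 27, 29]


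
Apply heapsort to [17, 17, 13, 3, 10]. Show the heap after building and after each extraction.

Build heap: [17, 17, 13, 3, 10]
Extract 17: [17, 10, 13, 3, 17]
Extract 17: [13, 10, 3, 17, 17]
Extract 13: [10, 3, 13, 17, 17]
Extract 10: [3, 10, 13, 17, 17]


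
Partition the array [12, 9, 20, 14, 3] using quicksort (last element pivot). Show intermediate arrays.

Partition 1: pivot=3 at index 0 -> [3, 9, 20, 14, 12]
Partition 2: pivot=12 at index 2 -> [3, 9, 12, 14, 20]
Partition 3: pivot=20 at index 4 -> [3, 9, 12, 14, 20]


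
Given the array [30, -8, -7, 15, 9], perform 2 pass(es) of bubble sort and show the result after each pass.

After pass 1: [-8, -7, 15, 9, 30] (4 swaps)
After pass 2: [-8, -7, 9, 15, 30] (1 swaps)
Total swaps: 5


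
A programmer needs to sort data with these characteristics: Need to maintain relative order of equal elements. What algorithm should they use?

Best choice: Merge sort or Insertion sort
Reason: Both are stable; quicksort and heapsort are not stable


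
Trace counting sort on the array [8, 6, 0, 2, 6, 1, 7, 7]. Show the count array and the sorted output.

Count array: [1, 1, 1, 0, 0, 0, 2, 2, 1]
(count[i] = number of elements equal to i)
Cumulative count: [1, 2, 3, 3, 3, 3, 5, 7, 8]
Sorted: [0, 1, 2, 6, 6, 7, 7, 8]


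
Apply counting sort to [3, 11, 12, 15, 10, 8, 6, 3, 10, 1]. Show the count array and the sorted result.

Count array: [0, 1, 0, 2, 0, 0, 1, 0, 1, 0, 2, 1, 1, 0, 0, 1]
(count[i] = number of elements equal to i)
Cumulative count: [0, 1, 1, 3, 3, 3, 4, 4, 5, 5, 7, 8, 9, 9, 9, 10]
Sorted: [1, 3, 3, 6, 8, 10, 10, 11, 12, 15]


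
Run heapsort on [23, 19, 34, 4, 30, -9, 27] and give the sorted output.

Build heap: [34, 30, 27, 4, 19, -9, 23]
Extract 34: [30, 23, 27, 4, 19, -9, 34]
Extract 30: [27, 23, -9, 4, 19, 30, 34]
Extract 27: [23, 19, -9, 4, 27, 30, 34]
Extract 23: [19, 4, -9, 23, 27, 30, 34]
Extract 19: [4, -9, 19, 23, 27, 30, 34]
Extract 4: [-9, 4, 19, 23, 27, 30, 34]


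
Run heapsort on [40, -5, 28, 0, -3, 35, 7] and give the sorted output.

Build heap: [40, 0, 35, -5, -3, 28, 7]
Extract 40: [35, 0, 28, -5, -3, 7, 40]
Extract 35: [28, 0, 7, -5, -3, 35, 40]
Extract 28: [7, 0, -3, -5, 28, 35, 40]
Extract 7: [0, -5, -3, 7, 28, 35, 40]
Extract 0: [-3, -5, 0, 7, 28, 35, 40]
Extract -3: [-5, -3, 0, 7, 28, 35, 40]


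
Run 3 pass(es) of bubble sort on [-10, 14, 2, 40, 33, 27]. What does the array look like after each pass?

After pass 1: [-10, 2, 14, 33, 27, 40] (3 swaps)
After pass 2: [-10, 2, 14, 27, 33, 40] (1 swaps)
After pass 3: [-10, 2, 14, 27, 33, 40] (0 swaps)
Total swaps: 4


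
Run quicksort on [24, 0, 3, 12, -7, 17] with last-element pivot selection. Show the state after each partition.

Partition 1: pivot=17 at index 4 -> [0, 3, 12, -7, 17, 24]
Partition 2: pivot=-7 at index 0 -> [-7, 3, 12, 0, 17, 24]
Partition 3: pivot=0 at index 1 -> [-7, 0, 12, 3, 17, 24]
Partition 4: pivot=3 at index 2 -> [-7, 0, 3, 12, 17, 24]


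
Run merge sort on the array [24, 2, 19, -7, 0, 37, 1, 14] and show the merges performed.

Divide and conquer:
  Merge [24] + [2] -> [2, 24]
  Merge [19] + [-7] -> [-7, 19]
  Merge [2, 24] + [-7, 19] -> [-7, 2, 19, 24]
  Merge [0] + [37] -> [0, 37]
  Merge [1] + [14] -> [1, 14]
  Merge [0, 37] + [1, 14] -> [0, 1, 14, 37]
  Merge [-7, 2, 19, 24] + [0, 1, 14, 37] -> [-7, 0, 1, 2, 14, 19, 24, 37]


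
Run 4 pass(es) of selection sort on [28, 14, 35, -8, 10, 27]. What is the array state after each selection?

Pass 1: Select minimum -8 at index 3, swap -> [-8, 14, 35, 28, 10, 27]
Pass 2: Select minimum 10 at index 4, swap -> [-8, 10, 35, 28, 14, 27]
Pass 3: Select minimum 14 at index 4, swap -> [-8, 10, 14, 28, 35, 27]
Pass 4: Select minimum 27 at index 5, swap -> [-8, 10, 14, 27, 35, 28]


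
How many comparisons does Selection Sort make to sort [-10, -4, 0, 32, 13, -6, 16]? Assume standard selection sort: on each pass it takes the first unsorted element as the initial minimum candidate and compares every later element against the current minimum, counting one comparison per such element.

Pass 1: scan indices 1..6 for the minimum = 6 comparison(s); min is -10, place at index 0 -> [-10, -4, 0, 32, 13, -6, 16]
Pass 2: scan indices 2..6 for the minimum = 5 comparison(s); min is -6, place at index 1 -> [-10, -6, 0, 32, 13, -4, 16]
Pass 3: scan indices 3..6 for the minimum = 4 comparison(s); min is -4, place at index 2 -> [-10, -6, -4, 32, 13, 0, 16]
Pass 4: scan indices 4..6 for the minimum = 3 comparison(s); min is 0, place at index 3 -> [-10, -6, -4, 0, 13, 32, 16]
Pass 5: scan indices 5..6 for the minimum = 2 comparison(s); min is 13, place at index 4 -> [-10, -6, -4, 0, 13, 32, 16]
Pass 6: scan indices 6..6 for the minimum = 1 comparison(s); min is 16, place at index 5 -> [-10, -6, -4, 0, 13, 16, 32]
Selection sort always scans the whole unsorted suffix, so the count is (n-1) + (n-2) + ... + 1 = n(n-1)/2 = 7*6/2 = 21 regardless of the input order.
Total comparisons: 6 + 5 + 4 + 3 + 2 + 1 = 21


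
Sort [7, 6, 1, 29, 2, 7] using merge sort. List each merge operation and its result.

Divide and conquer:
  Merge [6] + [1] -> [1, 6]
  Merge [7] + [1, 6] -> [1, 6, 7]
  Merge [2] + [7] -> [2, 7]
  Merge [29] + [2, 7] -> [2, 7, 29]
  Merge [1, 6, 7] + [2, 7, 29] -> [1, 2, 6, 7, 7, 29]
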